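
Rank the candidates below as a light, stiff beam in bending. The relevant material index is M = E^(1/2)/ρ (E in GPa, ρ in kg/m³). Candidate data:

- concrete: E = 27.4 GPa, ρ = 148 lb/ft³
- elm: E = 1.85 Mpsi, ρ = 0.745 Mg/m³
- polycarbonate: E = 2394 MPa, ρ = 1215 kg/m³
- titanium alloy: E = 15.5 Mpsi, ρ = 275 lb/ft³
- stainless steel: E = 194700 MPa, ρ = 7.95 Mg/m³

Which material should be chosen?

elm

Normalizing units and computing the index:
  concrete: E = 27.40 GPa, ρ = 2371 kg/m³
  elm: E = 12.76 GPa, ρ = 745.0 kg/m³
  polycarbonate: E = 2.394 GPa, ρ = 1215 kg/m³
  titanium alloy: E = 106.9 GPa, ρ = 4405 kg/m³
  stainless steel: E = 194.7 GPa, ρ = 7950 kg/m³
  elm: M = 4.79×10⁻³
  titanium alloy: M = 2.35×10⁻³
  concrete: M = 2.21×10⁻³
  stainless steel: M = 1.76×10⁻³
  polycarbonate: M = 1.27×10⁻³
Elm ranks first.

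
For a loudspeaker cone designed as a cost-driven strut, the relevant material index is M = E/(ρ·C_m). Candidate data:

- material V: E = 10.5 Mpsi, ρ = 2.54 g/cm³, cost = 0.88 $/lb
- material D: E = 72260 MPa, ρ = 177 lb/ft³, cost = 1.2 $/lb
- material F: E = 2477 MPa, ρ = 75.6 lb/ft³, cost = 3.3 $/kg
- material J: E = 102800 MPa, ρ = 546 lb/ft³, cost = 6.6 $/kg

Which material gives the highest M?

material V

After converting to SI:
  material V: E = 72.39 GPa, ρ = 2540 kg/m³, cost = 1.940 $/kg
  material D: E = 72.26 GPa, ρ = 2835 kg/m³, cost = 2.646 $/kg
  material F: E = 2.477 GPa, ρ = 1211 kg/m³, cost = 3.300 $/kg
  material J: E = 102.8 GPa, ρ = 8746 kg/m³, cost = 6.600 $/kg
  material V: M = 14.7 MN·m per $
  material D: M = 9.63 MN·m per $
  material J: M = 1.78 MN·m per $
  material F: M = 0.620 MN·m per $
Material V ranks first.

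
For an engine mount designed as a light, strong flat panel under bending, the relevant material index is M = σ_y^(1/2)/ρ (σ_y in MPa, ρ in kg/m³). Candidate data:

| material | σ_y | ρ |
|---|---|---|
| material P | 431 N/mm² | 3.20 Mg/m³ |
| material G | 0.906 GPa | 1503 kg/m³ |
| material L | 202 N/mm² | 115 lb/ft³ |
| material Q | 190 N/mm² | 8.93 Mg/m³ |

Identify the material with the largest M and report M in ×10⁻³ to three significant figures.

material G, M = 20.0×10⁻³

Normalizing units and computing the index:
  material P: σ_y = 431.0 MPa, ρ = 3200 kg/m³
  material G: σ_y = 906.0 MPa, ρ = 1503 kg/m³
  material L: σ_y = 202.0 MPa, ρ = 1842 kg/m³
  material Q: σ_y = 190.0 MPa, ρ = 8930 kg/m³
  material G: M = 20.0×10⁻³
  material L: M = 7.72×10⁻³
  material P: M = 6.49×10⁻³
  material Q: M = 1.54×10⁻³
Material G ranks first.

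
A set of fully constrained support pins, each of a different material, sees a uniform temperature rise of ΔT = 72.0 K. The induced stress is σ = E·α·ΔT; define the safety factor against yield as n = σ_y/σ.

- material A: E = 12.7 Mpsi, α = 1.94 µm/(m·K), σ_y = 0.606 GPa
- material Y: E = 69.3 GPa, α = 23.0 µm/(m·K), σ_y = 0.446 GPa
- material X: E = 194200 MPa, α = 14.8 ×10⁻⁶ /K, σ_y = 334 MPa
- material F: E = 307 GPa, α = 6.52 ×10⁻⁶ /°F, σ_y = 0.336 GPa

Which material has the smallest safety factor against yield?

material F

Per material, after unit conversion:
  material A: E = 87.56, α = 1.94, σ_y = 606.0 → σ = 12.2 MPa, n = 49.5
  material Y: E = 69.30, α = 23.0, σ_y = 446.0 → σ = 115 MPa, n = 3.89
  material X: E = 194.2, α = 14.8, σ_y = 334.0 → σ = 207 MPa, n = 1.61
  material F: E = 307.0, α = 11.7, σ_y = 336.0 → σ = 259 MPa, n = 1.30
Smallest n: material F with n = 1.30.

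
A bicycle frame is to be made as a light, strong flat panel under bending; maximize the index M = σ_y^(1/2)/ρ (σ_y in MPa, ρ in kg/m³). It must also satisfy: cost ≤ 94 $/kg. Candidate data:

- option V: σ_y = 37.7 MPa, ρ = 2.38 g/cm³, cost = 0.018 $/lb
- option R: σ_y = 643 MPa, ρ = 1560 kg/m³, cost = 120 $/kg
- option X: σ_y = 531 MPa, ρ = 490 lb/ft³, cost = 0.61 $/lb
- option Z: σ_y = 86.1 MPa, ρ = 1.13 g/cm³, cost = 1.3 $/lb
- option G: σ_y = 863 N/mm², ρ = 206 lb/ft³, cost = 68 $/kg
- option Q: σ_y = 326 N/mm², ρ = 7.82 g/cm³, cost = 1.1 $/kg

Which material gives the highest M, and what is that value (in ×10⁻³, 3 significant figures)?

Screen on constraints: cost ≤ 94 $/kg. Survivors: option V, option X, option Z, option G, option Q.
Putting every candidate on a common basis:
  option V: σ_y = 37.70 MPa, ρ = 2380 kg/m³
  option X: σ_y = 531.0 MPa, ρ = 7849 kg/m³
  option Z: σ_y = 86.10 MPa, ρ = 1130 kg/m³
  option G: σ_y = 863.0 MPa, ρ = 3300 kg/m³
  option Q: σ_y = 326.0 MPa, ρ = 7820 kg/m³
  option G: M = 8.90×10⁻³
  option Z: M = 8.21×10⁻³
  option X: M = 2.94×10⁻³
  option V: M = 2.58×10⁻³
  option Q: M = 2.31×10⁻³
The maximum is for option G.

option G, M = 8.90×10⁻³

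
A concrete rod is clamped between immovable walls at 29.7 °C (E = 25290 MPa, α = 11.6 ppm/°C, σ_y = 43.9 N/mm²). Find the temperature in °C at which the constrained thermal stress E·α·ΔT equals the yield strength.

179 °C

E = 25290 MPa = 25.29 GPa.
σ_y = 43.9 N/mm² = 43.90 MPa.
E·α·ΔT = 43.90 MPa ⇒ ΔT = 43.90 / (25.29×10³ × 11.6×10⁻⁶) = 149.6 K.
T = 29.7 + 149.6 = 179.3 °C.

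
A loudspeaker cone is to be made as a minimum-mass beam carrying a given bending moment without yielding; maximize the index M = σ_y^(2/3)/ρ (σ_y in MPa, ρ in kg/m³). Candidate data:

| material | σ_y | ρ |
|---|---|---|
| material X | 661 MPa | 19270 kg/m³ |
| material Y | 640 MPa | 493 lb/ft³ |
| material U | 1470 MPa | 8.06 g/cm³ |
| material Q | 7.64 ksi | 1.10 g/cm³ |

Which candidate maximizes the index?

Putting every candidate on a common basis:
  material X: σ_y = 661.0 MPa, ρ = 19270 kg/m³
  material Y: σ_y = 640.0 MPa, ρ = 7897 kg/m³
  material U: σ_y = 1470 MPa, ρ = 8060 kg/m³
  material Q: σ_y = 52.68 MPa, ρ = 1100 kg/m³
  material U: M = 16.0×10⁻³
  material Q: M = 12.8×10⁻³
  material Y: M = 9.40×10⁻³
  material X: M = 3.94×10⁻³
The maximum is for material U.

material U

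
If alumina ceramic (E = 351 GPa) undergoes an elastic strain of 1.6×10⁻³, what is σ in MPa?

σ = E·ε = 351000 MPa × 1.6×10⁻³ = 562 MPa.

562 MPa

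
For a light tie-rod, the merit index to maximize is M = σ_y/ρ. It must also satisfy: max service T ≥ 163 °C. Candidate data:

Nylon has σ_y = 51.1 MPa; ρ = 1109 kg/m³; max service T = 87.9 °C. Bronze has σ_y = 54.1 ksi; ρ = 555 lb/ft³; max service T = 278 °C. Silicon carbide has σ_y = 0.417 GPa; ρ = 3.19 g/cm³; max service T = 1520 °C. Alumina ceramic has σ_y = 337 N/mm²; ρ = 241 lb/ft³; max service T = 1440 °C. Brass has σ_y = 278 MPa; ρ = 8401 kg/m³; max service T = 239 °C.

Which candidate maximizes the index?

silicon carbide

Screen on constraints: max service T ≥ 163 °C. Survivors: bronze, silicon carbide, alumina ceramic, brass.
Putting every candidate on a common basis:
  bronze: σ_y = 373.0 MPa, ρ = 8890 kg/m³
  silicon carbide: σ_y = 417.0 MPa, ρ = 3190 kg/m³
  alumina ceramic: σ_y = 337.0 MPa, ρ = 3860 kg/m³
  brass: σ_y = 278.0 MPa, ρ = 8401 kg/m³
  silicon carbide: M = 131 kN·m/kg
  alumina ceramic: M = 87.3 kN·m/kg
  bronze: M = 42.0 kN·m/kg
  brass: M = 33.1 kN·m/kg
Highest index: silicon carbide.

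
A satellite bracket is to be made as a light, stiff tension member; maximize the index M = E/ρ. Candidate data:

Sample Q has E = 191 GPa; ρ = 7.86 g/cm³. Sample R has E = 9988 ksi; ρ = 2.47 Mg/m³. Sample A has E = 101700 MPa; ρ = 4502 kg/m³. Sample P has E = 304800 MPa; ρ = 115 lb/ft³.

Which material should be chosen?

Putting every candidate on a common basis:
  sample Q: E = 191.0 GPa, ρ = 7860 kg/m³
  sample R: E = 68.86 GPa, ρ = 2470 kg/m³
  sample A: E = 101.7 GPa, ρ = 4502 kg/m³
  sample P: E = 304.8 GPa, ρ = 1842 kg/m³
  sample P: M = 165 MN·m/kg
  sample R: M = 27.9 MN·m/kg
  sample Q: M = 24.3 MN·m/kg
  sample A: M = 22.6 MN·m/kg
The maximum is for sample P.

sample P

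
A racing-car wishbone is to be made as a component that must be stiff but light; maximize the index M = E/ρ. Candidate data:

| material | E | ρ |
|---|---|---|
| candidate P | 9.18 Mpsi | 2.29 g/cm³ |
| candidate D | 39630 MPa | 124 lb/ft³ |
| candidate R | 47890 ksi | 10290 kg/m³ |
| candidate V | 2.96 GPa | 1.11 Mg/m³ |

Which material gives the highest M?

Convert each candidate to consistent units, then evaluate M:
  candidate P: E = 63.29 GPa, ρ = 2290 kg/m³
  candidate D: E = 39.63 GPa, ρ = 1986 kg/m³
  candidate R: E = 330.2 GPa, ρ = 10290 kg/m³
  candidate V: E = 2.960 GPa, ρ = 1110 kg/m³
  candidate R: M = 32.1 MN·m/kg
  candidate P: M = 27.6 MN·m/kg
  candidate D: M = 20.0 MN·m/kg
  candidate V: M = 2.67 MN·m/kg
Candidate R has the largest M.

candidate R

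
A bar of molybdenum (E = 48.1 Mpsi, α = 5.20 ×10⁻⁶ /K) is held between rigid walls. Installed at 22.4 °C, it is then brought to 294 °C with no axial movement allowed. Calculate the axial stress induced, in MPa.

E = 48.1 Mpsi = 331.6 GPa.
ΔT = 271.6 K. Constrained thermal stress σ = E·α·ΔT = 331.6×10³ MPa × 5.20×10⁻⁶ × 271.6 = 468 MPa (compressive).

468 MPa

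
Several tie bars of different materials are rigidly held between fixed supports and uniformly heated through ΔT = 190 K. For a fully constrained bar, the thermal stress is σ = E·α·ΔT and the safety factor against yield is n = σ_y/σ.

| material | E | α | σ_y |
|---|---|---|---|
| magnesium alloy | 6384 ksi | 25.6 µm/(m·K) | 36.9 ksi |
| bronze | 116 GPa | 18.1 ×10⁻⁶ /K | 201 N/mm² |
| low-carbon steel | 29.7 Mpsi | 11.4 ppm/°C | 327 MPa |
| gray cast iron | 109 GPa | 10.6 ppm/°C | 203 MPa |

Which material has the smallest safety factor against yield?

Per material, after unit conversion:
  magnesium alloy: E = 44.02, α = 25.6, σ_y = 254.4 → σ = 214 MPa, n = 1.19
  bronze: E = 116.0, α = 18.1, σ_y = 201.0 → σ = 399 MPa, n = 0.504
  low-carbon steel: E = 204.8, α = 11.4, σ_y = 327.0 → σ = 444 MPa, n = 0.737
  gray cast iron: E = 109.0, α = 10.6, σ_y = 203.0 → σ = 220 MPa, n = 0.925
Smallest n: bronze with n = 0.504.

bronze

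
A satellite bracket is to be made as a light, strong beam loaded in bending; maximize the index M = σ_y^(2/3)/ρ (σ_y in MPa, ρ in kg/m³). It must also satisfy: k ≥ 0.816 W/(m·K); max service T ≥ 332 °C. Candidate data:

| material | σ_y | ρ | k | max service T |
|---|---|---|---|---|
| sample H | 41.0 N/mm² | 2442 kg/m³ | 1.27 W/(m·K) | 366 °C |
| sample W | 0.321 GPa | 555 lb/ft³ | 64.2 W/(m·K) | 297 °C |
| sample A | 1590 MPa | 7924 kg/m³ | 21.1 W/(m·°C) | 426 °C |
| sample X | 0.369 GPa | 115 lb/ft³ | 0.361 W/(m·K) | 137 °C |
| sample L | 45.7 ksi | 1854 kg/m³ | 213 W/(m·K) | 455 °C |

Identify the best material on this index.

sample L

Screen on constraints: k ≥ 0.816 W/(m·K); max service T ≥ 332 °C. Survivors: sample H, sample A, sample L.
Convert each candidate to consistent units, then evaluate M:
  sample H: σ_y = 41.00 MPa, ρ = 2442 kg/m³
  sample A: σ_y = 1590 MPa, ρ = 7924 kg/m³
  sample L: σ_y = 315.1 MPa, ρ = 1854 kg/m³
  sample L: M = 25.0×10⁻³
  sample A: M = 17.2×10⁻³
  sample H: M = 4.87×10⁻³
Highest index: sample L.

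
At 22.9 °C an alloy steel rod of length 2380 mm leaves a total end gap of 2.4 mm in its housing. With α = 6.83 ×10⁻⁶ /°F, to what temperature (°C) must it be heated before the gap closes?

α = 6.83×10⁻⁶/°F × 9/5 = 12.3×10⁻⁶/K.
α·L₀·ΔT = 2.4 mm ⇒ ΔT = 2.4 / (12.3×10⁻⁶ × 2380.0) = 82.02 K.
T = 22.9 + 82.02 = 104.9 °C.

105 °C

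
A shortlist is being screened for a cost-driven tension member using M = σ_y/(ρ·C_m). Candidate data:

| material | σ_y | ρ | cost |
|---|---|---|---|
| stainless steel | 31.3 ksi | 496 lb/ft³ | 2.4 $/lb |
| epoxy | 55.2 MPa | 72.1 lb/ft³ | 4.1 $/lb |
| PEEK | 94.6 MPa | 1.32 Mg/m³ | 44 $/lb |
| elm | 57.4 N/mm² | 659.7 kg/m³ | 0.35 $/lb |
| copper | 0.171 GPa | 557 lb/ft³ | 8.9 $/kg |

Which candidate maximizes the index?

elm

Putting every candidate on a common basis:
  stainless steel: σ_y = 215.8 MPa, ρ = 7945 kg/m³, cost = 5.291 $/kg
  epoxy: σ_y = 55.20 MPa, ρ = 1155 kg/m³, cost = 9.039 $/kg
  PEEK: σ_y = 94.60 MPa, ρ = 1320 kg/m³, cost = 97.00 $/kg
  elm: σ_y = 57.40 MPa, ρ = 659.7 kg/m³, cost = 0.7716 $/kg
  copper: σ_y = 171.0 MPa, ρ = 8922 kg/m³, cost = 8.900 $/kg
  elm: M = 113 kN·m per $
  epoxy: M = 5.29 kN·m per $
  stainless steel: M = 5.13 kN·m per $
  copper: M = 2.15 kN·m per $
  PEEK: M = 0.739 kN·m per $
Elm ranks first.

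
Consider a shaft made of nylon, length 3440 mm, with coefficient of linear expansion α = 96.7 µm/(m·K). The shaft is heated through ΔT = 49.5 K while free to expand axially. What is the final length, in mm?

ΔL = α·L₀·ΔT = 96.7×10⁻⁶ × 3440 mm × 49.50 K = 16.5 mm.
L = L₀ + ΔL = 3440 + 16.5 = 3456.5 mm.

3456.5 mm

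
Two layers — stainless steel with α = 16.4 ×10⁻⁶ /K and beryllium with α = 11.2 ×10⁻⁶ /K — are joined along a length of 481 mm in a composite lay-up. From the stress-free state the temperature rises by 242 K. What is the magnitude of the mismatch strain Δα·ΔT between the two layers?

Δα = |16.4 − 11.2|×10⁻⁶/K = 5.20×10⁻⁶/K.
Mismatch strain = Δα·ΔT = 5.20×10⁻⁶ × 242.0 = 1.26×10⁻³.

1.26×10⁻³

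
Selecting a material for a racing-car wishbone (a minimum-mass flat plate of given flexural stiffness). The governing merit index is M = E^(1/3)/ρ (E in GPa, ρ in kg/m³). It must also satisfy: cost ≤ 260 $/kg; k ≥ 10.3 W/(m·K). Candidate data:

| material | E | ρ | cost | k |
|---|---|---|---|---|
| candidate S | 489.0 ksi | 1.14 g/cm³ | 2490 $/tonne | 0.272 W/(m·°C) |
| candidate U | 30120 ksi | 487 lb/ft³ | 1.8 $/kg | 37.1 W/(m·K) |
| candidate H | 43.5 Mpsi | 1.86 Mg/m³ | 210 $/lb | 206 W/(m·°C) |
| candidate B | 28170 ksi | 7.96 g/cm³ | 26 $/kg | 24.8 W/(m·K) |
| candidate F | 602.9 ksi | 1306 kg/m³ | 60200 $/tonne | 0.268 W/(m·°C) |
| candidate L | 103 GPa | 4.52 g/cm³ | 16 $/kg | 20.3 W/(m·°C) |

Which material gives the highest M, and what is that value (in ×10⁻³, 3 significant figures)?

Screen on constraints: cost ≤ 260 $/kg; k ≥ 10.3 W/(m·K). Survivors: candidate U, candidate B, candidate L.
Convert each candidate to consistent units, then evaluate M:
  candidate U: E = 207.7 GPa, ρ = 7801 kg/m³
  candidate B: E = 194.2 GPa, ρ = 7960 kg/m³
  candidate L: E = 103.0 GPa, ρ = 4520 kg/m³
  candidate L: M = 1.04×10⁻³
  candidate U: M = 0.759×10⁻³
  candidate B: M = 0.728×10⁻³
Candidate L ranks first.

candidate L, M = 1.04×10⁻³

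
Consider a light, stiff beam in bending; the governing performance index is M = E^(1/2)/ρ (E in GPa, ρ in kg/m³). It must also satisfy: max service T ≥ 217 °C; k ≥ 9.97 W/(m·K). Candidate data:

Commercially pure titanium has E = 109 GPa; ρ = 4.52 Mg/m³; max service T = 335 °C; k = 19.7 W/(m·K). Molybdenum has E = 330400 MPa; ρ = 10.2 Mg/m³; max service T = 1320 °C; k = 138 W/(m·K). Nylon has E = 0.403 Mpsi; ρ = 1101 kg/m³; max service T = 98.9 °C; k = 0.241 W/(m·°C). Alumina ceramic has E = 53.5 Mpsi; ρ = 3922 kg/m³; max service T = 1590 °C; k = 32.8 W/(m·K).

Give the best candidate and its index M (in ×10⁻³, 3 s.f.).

Screen on constraints: max service T ≥ 217 °C; k ≥ 9.97 W/(m·K). Survivors: commercially pure titanium, molybdenum, alumina ceramic.
In SI units:
  commercially pure titanium: E = 109.0 GPa, ρ = 4520 kg/m³
  molybdenum: E = 330.4 GPa, ρ = 10200 kg/m³
  alumina ceramic: E = 368.9 GPa, ρ = 3922 kg/m³
  alumina ceramic: M = 4.90×10⁻³
  commercially pure titanium: M = 2.31×10⁻³
  molybdenum: M = 1.78×10⁻³
Highest index: alumina ceramic.

alumina ceramic, M = 4.90×10⁻³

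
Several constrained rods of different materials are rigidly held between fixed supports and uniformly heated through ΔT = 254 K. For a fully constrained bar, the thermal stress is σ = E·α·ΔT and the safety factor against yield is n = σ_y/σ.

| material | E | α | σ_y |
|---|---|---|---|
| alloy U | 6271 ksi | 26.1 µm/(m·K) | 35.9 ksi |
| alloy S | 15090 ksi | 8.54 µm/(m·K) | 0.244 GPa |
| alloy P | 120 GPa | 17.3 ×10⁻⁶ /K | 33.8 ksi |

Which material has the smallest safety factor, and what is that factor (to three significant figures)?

alloy P, n = 0.442

With everything in SI (GPa, ×10⁻⁶/K, MPa):
  alloy U: E = 43.24, α = 26.1, σ_y = 247.5 → σ = 287 MPa, n = 0.864
  alloy S: E = 104.0, α = 8.54, σ_y = 244.0 → σ = 226 MPa, n = 1.08
  alloy P: E = 120.0, α = 17.3, σ_y = 233.0 → σ = 527 MPa, n = 0.442
The minimum is alloy P at n = 0.442.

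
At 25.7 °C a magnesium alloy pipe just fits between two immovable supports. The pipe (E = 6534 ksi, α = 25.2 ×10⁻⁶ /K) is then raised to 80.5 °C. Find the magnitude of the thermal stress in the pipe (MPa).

E = 6534 ksi = 45.05 GPa.
ΔT = 54.80 K. Constrained thermal stress σ = E·α·ΔT = 45.05×10³ MPa × 25.2×10⁻⁶ × 54.80 = 62.2 MPa (compressive).

62.2 MPa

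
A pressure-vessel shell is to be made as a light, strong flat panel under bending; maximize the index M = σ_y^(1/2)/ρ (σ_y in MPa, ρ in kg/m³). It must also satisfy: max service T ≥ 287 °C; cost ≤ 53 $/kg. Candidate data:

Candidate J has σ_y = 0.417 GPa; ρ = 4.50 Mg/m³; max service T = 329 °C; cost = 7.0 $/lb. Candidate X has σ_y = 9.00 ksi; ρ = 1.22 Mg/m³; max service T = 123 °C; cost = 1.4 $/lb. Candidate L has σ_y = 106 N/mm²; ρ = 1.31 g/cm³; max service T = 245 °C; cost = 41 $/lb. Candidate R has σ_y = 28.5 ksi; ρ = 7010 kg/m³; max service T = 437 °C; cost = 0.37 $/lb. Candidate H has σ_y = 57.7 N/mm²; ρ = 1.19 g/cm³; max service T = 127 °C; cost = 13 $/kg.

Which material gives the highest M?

Screen on constraints: max service T ≥ 287 °C; cost ≤ 53 $/kg. Survivors: candidate J, candidate R.
After converting to SI:
  candidate J: σ_y = 417.0 MPa, ρ = 4500 kg/m³
  candidate R: σ_y = 196.5 MPa, ρ = 7010 kg/m³
  candidate J: M = 4.54×10⁻³
  candidate R: M = 2.00×10⁻³
Highest index: candidate J.

candidate J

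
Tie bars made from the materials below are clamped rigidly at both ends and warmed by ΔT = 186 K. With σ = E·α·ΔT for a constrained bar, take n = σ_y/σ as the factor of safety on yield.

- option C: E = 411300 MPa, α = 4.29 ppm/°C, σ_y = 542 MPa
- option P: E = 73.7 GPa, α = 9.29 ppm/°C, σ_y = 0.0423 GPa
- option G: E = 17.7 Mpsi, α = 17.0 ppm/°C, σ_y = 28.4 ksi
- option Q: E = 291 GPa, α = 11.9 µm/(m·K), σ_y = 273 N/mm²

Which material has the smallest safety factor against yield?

option P

In consistent units (E in GPa, α in ×10⁻⁶/K, σ_y in MPa):
  option C: E = 411.3, α = 4.29, σ_y = 542.0 → σ = 328 MPa, n = 1.65
  option P: E = 73.70, α = 9.29, σ_y = 42.30 → σ = 127 MPa, n = 0.332
  option G: E = 122.0, α = 17.0, σ_y = 195.8 → σ = 386 MPa, n = 0.507
  option Q: E = 291.0, α = 11.9, σ_y = 273.0 → σ = 644 MPa, n = 0.424
Smallest n: option P with n = 0.332.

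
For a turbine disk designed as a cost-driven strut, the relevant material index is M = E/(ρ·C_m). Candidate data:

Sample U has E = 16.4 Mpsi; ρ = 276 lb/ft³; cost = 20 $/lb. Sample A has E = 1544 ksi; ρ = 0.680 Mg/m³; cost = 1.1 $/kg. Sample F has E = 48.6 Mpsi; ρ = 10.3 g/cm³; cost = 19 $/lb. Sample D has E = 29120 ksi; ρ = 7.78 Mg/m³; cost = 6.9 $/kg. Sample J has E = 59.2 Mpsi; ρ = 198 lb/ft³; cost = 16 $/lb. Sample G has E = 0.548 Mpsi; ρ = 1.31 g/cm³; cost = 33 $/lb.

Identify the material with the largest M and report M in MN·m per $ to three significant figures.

Putting every candidate on a common basis:
  sample U: E = 113.1 GPa, ρ = 4421 kg/m³, cost = 44.09 $/kg
  sample A: E = 10.65 GPa, ρ = 680.0 kg/m³, cost = 1.100 $/kg
  sample F: E = 335.1 GPa, ρ = 10300 kg/m³, cost = 41.89 $/kg
  sample D: E = 200.8 GPa, ρ = 7780 kg/m³, cost = 6.900 $/kg
  sample J: E = 408.2 GPa, ρ = 3172 kg/m³, cost = 35.27 $/kg
  sample G: E = 3.778 GPa, ρ = 1310 kg/m³, cost = 72.75 $/kg
  sample A: M = 14.2 MN·m per $
  sample D: M = 3.74 MN·m per $
  sample J: M = 3.65 MN·m per $
  sample F: M = 0.777 MN·m per $
  sample U: M = 0.580 MN·m per $
  sample G: M = 0.0396 MN·m per $
Sample A ranks first.

sample A, M = 14.2 MN·m per $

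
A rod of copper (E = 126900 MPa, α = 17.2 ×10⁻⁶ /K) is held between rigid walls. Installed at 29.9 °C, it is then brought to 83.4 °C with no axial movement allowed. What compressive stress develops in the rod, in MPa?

E = 126900 MPa = 126.9 GPa.
ΔT = 53.50 K. Constrained thermal stress σ = E·α·ΔT = 126.9×10³ MPa × 17.2×10⁻⁶ × 53.50 = 117 MPa (compressive).

117 MPa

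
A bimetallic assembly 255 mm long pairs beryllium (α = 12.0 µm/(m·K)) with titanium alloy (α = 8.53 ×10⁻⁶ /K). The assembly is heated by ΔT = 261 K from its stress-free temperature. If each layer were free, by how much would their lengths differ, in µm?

Δα = |12.0 − 8.53|×10⁻⁶/K = 3.47×10⁻⁶/K.
ΔL_mismatch = Δα·L·ΔT = 3.47×10⁻⁶ × 255.0 mm × 261.0 K = 231 µm.

231 µm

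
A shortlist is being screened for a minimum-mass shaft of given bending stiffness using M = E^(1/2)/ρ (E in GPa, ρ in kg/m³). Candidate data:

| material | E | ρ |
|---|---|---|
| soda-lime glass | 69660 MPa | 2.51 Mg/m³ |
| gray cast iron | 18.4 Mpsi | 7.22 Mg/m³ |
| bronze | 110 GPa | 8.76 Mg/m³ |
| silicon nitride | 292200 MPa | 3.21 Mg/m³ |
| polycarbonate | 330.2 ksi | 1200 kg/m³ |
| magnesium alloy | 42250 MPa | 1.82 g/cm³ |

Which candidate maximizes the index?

silicon nitride

In SI units:
  soda-lime glass: E = 69.66 GPa, ρ = 2510 kg/m³
  gray cast iron: E = 126.9 GPa, ρ = 7220 kg/m³
  bronze: E = 110.0 GPa, ρ = 8760 kg/m³
  silicon nitride: E = 292.2 GPa, ρ = 3210 kg/m³
  polycarbonate: E = 2.277 GPa, ρ = 1200 kg/m³
  magnesium alloy: E = 42.25 GPa, ρ = 1820 kg/m³
  silicon nitride: M = 5.33×10⁻³
  magnesium alloy: M = 3.57×10⁻³
  soda-lime glass: M = 3.33×10⁻³
  gray cast iron: M = 1.56×10⁻³
  polycarbonate: M = 1.26×10⁻³
  bronze: M = 1.20×10⁻³
The maximum is for silicon nitride.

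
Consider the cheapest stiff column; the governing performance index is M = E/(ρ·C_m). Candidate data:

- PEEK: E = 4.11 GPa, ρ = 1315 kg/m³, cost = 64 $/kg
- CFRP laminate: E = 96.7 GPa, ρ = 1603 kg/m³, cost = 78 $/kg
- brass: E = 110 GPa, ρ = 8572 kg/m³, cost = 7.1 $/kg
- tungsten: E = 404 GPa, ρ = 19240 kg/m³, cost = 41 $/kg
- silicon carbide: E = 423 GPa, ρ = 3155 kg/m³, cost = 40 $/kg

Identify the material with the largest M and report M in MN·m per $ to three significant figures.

silicon carbide, M = 3.35 MN·m per $

Per-candidate index values:
  silicon carbide: M = 3.35 MN·m per $
  brass: M = 1.81 MN·m per $
  CFRP laminate: M = 0.773 MN·m per $
  tungsten: M = 0.512 MN·m per $
  PEEK: M = 0.0488 MN·m per $
Highest index: silicon carbide.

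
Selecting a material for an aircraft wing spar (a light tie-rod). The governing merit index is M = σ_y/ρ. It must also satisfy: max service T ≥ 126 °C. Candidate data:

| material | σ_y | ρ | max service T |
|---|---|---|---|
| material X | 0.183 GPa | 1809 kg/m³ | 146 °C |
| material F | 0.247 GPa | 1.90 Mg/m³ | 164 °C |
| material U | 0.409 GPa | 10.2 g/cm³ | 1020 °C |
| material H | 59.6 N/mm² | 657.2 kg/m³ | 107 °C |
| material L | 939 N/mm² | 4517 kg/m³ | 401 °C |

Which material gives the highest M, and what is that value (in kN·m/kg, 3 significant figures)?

Screen on constraints: max service T ≥ 126 °C. Survivors: material X, material F, material U, material L.
After converting to SI:
  material X: σ_y = 183.0 MPa, ρ = 1809 kg/m³
  material F: σ_y = 247.0 MPa, ρ = 1900 kg/m³
  material U: σ_y = 409.0 MPa, ρ = 10200 kg/m³
  material L: σ_y = 939.0 MPa, ρ = 4517 kg/m³
  material L: M = 208 kN·m/kg
  material F: M = 130 kN·m/kg
  material X: M = 101 kN·m/kg
  material U: M = 40.1 kN·m/kg
Highest index: material L.

material L, M = 208 kN·m/kg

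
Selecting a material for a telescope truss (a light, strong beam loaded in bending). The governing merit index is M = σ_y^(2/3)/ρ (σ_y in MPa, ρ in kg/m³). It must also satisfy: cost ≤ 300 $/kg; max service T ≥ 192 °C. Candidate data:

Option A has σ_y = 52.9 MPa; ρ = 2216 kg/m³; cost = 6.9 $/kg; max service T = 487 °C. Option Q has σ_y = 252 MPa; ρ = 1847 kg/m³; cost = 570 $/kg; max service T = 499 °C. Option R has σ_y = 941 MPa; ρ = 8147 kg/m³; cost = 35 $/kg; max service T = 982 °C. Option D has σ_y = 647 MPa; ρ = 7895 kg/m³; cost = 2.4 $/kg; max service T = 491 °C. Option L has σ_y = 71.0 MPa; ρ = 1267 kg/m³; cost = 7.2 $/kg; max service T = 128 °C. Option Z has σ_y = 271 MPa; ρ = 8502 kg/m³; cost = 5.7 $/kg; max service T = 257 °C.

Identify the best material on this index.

option R

Screen on constraints: cost ≤ 300 $/kg; max service T ≥ 192 °C. Survivors: option A, option R, option D, option Z.
Computing M directly (units already consistent):
  option R: M = 11.8×10⁻³
  option D: M = 9.48×10⁻³
  option A: M = 6.36×10⁻³
  option Z: M = 4.93×10⁻³
Option R has the largest M.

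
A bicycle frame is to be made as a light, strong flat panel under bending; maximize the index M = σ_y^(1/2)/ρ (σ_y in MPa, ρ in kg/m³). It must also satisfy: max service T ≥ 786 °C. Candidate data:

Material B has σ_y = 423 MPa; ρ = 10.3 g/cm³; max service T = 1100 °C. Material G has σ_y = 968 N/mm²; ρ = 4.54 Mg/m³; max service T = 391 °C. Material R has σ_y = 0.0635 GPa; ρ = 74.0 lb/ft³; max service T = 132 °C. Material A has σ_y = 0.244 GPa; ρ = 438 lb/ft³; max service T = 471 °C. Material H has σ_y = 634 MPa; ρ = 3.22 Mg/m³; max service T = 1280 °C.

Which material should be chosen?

material H

Screen on constraints: max service T ≥ 786 °C. Survivors: material B, material H.
Convert each candidate to consistent units, then evaluate M:
  material B: σ_y = 423.0 MPa, ρ = 10300 kg/m³
  material H: σ_y = 634.0 MPa, ρ = 3220 kg/m³
  material H: M = 7.82×10⁻³
  material B: M = 2.00×10⁻³
Highest index: material H.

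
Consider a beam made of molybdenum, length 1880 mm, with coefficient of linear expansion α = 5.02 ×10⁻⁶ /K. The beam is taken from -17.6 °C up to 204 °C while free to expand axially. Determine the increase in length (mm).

ΔT = 204 − (-17.6) = 221.6 K.
ΔL = α·L₀·ΔT = 5.02×10⁻⁶ × 1880 mm × 221.6 K = 2.09 mm.

2.09 mm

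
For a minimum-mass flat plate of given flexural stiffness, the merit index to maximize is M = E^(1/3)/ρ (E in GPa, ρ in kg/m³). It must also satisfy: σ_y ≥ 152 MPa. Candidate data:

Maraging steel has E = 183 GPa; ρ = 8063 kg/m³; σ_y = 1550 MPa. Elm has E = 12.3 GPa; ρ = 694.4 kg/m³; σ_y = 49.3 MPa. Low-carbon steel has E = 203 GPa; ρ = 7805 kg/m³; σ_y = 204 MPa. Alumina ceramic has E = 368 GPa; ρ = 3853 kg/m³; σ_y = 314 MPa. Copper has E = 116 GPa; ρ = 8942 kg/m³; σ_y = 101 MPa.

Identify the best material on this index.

Screen on constraints: σ_y ≥ 152 MPa. Survivors: maraging steel, low-carbon steel, alumina ceramic.
Per-candidate index values:
  alumina ceramic: M = 1.86×10⁻³
  low-carbon steel: M = 0.753×10⁻³
  maraging steel: M = 0.704×10⁻³
Highest index: alumina ceramic.

alumina ceramic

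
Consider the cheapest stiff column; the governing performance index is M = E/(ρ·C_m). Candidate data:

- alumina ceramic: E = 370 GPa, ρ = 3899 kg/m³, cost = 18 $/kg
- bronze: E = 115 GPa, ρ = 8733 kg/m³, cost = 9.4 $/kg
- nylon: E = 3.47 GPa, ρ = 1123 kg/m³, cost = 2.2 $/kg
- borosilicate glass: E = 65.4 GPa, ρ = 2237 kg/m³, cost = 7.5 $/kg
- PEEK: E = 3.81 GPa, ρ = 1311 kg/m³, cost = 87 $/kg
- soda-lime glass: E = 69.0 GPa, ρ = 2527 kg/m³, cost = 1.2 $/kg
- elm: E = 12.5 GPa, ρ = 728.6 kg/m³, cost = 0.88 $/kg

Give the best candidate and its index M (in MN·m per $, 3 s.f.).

soda-lime glass, M = 22.8 MN·m per $

Evaluate M for each candidate:
  soda-lime glass: M = 22.8 MN·m per $
  elm: M = 19.5 MN·m per $
  alumina ceramic: M = 5.27 MN·m per $
  borosilicate glass: M = 3.90 MN·m per $
  nylon: M = 1.40 MN·m per $
  bronze: M = 1.40 MN·m per $
  PEEK: M = 0.0334 MN·m per $
Soda-lime glass ranks first.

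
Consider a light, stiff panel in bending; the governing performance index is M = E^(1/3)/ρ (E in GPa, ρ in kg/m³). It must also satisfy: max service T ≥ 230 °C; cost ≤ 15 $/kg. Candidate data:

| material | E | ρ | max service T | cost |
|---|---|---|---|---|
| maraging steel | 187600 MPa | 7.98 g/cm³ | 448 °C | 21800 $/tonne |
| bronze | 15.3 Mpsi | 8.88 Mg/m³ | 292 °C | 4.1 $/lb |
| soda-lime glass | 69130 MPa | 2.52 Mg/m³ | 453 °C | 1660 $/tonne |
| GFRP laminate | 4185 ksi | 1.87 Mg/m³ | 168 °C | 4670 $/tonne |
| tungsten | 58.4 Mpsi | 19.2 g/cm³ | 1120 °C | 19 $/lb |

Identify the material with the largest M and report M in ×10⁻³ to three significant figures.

Screen on constraints: max service T ≥ 230 °C; cost ≤ 15 $/kg. Survivors: bronze, soda-lime glass.
Normalizing units and computing the index:
  bronze: E = 105.5 GPa, ρ = 8880 kg/m³
  soda-lime glass: E = 69.13 GPa, ρ = 2520 kg/m³
  soda-lime glass: M = 1.63×10⁻³
  bronze: M = 0.532×10⁻³
Soda-lime glass has the largest M.

soda-lime glass, M = 1.63×10⁻³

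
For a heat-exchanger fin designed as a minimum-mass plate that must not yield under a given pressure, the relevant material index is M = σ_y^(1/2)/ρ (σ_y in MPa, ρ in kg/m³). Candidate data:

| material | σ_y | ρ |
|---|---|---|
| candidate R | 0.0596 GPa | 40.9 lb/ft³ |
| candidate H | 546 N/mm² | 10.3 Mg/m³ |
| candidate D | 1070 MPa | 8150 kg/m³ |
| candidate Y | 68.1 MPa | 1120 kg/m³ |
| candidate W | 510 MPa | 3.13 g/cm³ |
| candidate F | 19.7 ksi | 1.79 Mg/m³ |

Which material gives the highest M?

Putting every candidate on a common basis:
  candidate R: σ_y = 59.60 MPa, ρ = 655.2 kg/m³
  candidate H: σ_y = 546.0 MPa, ρ = 10300 kg/m³
  candidate D: σ_y = 1070 MPa, ρ = 8150 kg/m³
  candidate Y: σ_y = 68.10 MPa, ρ = 1120 kg/m³
  candidate W: σ_y = 510.0 MPa, ρ = 3130 kg/m³
  candidate F: σ_y = 135.8 MPa, ρ = 1790 kg/m³
  candidate R: M = 11.8×10⁻³
  candidate Y: M = 7.37×10⁻³
  candidate W: M = 7.22×10⁻³
  candidate F: M = 6.51×10⁻³
  candidate D: M = 4.01×10⁻³
  candidate H: M = 2.27×10⁻³
Candidate R ranks first.

candidate R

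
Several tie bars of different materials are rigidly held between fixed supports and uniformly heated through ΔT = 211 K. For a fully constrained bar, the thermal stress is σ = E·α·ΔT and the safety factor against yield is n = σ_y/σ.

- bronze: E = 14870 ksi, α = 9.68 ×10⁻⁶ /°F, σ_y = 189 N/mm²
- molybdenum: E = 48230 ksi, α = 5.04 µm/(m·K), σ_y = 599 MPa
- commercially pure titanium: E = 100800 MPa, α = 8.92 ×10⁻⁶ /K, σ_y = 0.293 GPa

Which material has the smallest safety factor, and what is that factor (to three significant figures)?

bronze, n = 0.501

Per material, after unit conversion:
  bronze: E = 102.5, α = 17.4, σ_y = 189.0 → σ = 377 MPa, n = 0.501
  molybdenum: E = 332.5, α = 5.04, σ_y = 599.0 → σ = 354 MPa, n = 1.69
  commercially pure titanium: E = 100.8, α = 8.92, σ_y = 293.0 → σ = 190 MPa, n = 1.54
Bronze has the lowest safety factor, n = 0.501.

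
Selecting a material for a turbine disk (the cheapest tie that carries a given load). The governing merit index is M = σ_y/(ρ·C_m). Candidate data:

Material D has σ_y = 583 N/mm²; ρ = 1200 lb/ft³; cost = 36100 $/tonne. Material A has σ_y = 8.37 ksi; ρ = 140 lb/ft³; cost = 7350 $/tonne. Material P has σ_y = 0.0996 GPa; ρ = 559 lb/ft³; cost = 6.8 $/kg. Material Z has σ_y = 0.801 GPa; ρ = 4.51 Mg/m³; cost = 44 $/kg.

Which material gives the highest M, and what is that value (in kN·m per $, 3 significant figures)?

Putting every candidate on a common basis:
  material D: σ_y = 583.0 MPa, ρ = 19220 kg/m³, cost = 36.10 $/kg
  material A: σ_y = 57.71 MPa, ρ = 2243 kg/m³, cost = 7.350 $/kg
  material P: σ_y = 99.60 MPa, ρ = 8954 kg/m³, cost = 6.800 $/kg
  material Z: σ_y = 801.0 MPa, ρ = 4510 kg/m³, cost = 44.00 $/kg
  material Z: M = 4.04 kN·m per $
  material A: M = 3.50 kN·m per $
  material P: M = 1.64 kN·m per $
  material D: M = 0.840 kN·m per $
Highest index: material Z.

material Z, M = 4.04 kN·m per $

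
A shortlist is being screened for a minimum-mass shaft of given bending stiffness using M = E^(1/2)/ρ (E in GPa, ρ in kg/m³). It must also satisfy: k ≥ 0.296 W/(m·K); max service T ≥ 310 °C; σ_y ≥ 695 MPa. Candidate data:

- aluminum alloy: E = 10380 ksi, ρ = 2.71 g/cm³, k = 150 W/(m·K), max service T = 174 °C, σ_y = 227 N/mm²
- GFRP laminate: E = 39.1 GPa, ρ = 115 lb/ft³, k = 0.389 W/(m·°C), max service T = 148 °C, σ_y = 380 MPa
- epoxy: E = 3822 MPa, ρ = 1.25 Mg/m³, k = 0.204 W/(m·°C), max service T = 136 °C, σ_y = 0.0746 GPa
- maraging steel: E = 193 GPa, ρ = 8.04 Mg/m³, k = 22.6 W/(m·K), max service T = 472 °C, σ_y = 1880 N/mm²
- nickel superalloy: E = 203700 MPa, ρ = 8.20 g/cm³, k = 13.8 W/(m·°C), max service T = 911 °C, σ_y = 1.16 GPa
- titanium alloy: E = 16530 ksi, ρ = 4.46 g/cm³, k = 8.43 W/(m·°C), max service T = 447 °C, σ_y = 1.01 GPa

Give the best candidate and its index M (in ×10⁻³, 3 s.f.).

titanium alloy, M = 2.39×10⁻³

Screen on constraints: k ≥ 0.296 W/(m·K); max service T ≥ 310 °C; σ_y ≥ 695 MPa. Survivors: maraging steel, nickel superalloy, titanium alloy.
Putting every candidate on a common basis:
  maraging steel: E = 193.0 GPa, ρ = 8040 kg/m³
  nickel superalloy: E = 203.7 GPa, ρ = 8200 kg/m³
  titanium alloy: E = 114.0 GPa, ρ = 4460 kg/m³
  titanium alloy: M = 2.39×10⁻³
  nickel superalloy: M = 1.74×10⁻³
  maraging steel: M = 1.73×10⁻³
Highest index: titanium alloy.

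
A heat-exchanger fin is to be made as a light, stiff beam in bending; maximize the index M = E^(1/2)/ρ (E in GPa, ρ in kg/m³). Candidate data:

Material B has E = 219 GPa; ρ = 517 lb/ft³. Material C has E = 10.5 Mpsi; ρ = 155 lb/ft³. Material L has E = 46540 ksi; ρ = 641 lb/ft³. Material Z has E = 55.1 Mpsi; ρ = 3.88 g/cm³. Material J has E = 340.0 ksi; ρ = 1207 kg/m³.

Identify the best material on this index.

Putting every candidate on a common basis:
  material B: E = 219.0 GPa, ρ = 8282 kg/m³
  material C: E = 72.39 GPa, ρ = 2483 kg/m³
  material L: E = 320.9 GPa, ρ = 10270 kg/m³
  material Z: E = 379.9 GPa, ρ = 3880 kg/m³
  material J: E = 2.344 GPa, ρ = 1207 kg/m³
  material Z: M = 5.02×10⁻³
  material C: M = 3.43×10⁻³
  material B: M = 1.79×10⁻³
  material L: M = 1.74×10⁻³
  material J: M = 1.27×10⁻³
Material Z has the largest M.

material Z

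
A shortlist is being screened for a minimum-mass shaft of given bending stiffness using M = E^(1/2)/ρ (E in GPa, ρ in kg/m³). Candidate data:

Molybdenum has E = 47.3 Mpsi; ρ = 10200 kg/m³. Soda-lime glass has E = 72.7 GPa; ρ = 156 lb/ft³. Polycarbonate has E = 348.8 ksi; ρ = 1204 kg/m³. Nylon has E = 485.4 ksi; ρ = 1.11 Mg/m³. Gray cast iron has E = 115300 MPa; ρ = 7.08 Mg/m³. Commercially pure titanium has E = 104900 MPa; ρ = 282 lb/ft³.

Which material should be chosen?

Putting every candidate on a common basis:
  molybdenum: E = 326.1 GPa, ρ = 10200 kg/m³
  soda-lime glass: E = 72.70 GPa, ρ = 2499 kg/m³
  polycarbonate: E = 2.405 GPa, ρ = 1204 kg/m³
  nylon: E = 3.347 GPa, ρ = 1110 kg/m³
  gray cast iron: E = 115.3 GPa, ρ = 7080 kg/m³
  commercially pure titanium: E = 104.9 GPa, ρ = 4517 kg/m³
  soda-lime glass: M = 3.41×10⁻³
  commercially pure titanium: M = 2.27×10⁻³
  molybdenum: M = 1.77×10⁻³
  nylon: M = 1.65×10⁻³
  gray cast iron: M = 1.52×10⁻³
  polycarbonate: M = 1.29×10⁻³
Soda-lime glass ranks first.

soda-lime glass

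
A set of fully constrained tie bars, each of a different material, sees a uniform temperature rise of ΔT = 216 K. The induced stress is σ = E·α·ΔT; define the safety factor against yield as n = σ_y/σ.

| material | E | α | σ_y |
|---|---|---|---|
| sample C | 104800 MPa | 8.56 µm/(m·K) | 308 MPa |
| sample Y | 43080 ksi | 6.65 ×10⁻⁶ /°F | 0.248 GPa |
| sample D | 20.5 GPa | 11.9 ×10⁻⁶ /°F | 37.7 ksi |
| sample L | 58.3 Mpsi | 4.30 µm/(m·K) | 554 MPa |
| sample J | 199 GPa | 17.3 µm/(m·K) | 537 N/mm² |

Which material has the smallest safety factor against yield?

In consistent units (E in GPa, α in ×10⁻⁶/K, σ_y in MPa):
  sample C: E = 104.8, α = 8.56, σ_y = 308.0 → σ = 194 MPa, n = 1.59
  sample Y: E = 297.0, α = 12.0, σ_y = 248.0 → σ = 768 MPa, n = 0.323
  sample D: E = 20.50, α = 21.4, σ_y = 259.9 → σ = 94.8 MPa, n = 2.74
  sample L: E = 402.0, α = 4.30, σ_y = 554.0 → σ = 373 MPa, n = 1.48
  sample J: E = 199.0, α = 17.3, σ_y = 537.0 → σ = 744 MPa, n = 0.722
Sample Y has the lowest safety factor, n = 0.323.

sample Y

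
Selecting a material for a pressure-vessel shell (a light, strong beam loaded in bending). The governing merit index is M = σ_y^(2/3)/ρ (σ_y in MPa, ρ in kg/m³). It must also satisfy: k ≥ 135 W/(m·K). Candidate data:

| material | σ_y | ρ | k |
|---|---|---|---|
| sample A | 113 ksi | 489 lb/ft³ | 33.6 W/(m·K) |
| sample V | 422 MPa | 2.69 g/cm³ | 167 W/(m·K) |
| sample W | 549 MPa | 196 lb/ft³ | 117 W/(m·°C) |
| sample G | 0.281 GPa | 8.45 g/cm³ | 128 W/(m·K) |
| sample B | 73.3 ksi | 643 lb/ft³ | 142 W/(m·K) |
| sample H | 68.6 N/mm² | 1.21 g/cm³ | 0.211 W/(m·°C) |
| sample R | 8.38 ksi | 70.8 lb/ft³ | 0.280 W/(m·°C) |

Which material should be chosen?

Screen on constraints: k ≥ 135 W/(m·K). Survivors: sample V, sample B.
In SI units:
  sample V: σ_y = 422.0 MPa, ρ = 2690 kg/m³
  sample B: σ_y = 505.4 MPa, ρ = 10300 kg/m³
  sample V: M = 20.9×10⁻³
  sample B: M = 6.16×10⁻³
Highest index: sample V.

sample V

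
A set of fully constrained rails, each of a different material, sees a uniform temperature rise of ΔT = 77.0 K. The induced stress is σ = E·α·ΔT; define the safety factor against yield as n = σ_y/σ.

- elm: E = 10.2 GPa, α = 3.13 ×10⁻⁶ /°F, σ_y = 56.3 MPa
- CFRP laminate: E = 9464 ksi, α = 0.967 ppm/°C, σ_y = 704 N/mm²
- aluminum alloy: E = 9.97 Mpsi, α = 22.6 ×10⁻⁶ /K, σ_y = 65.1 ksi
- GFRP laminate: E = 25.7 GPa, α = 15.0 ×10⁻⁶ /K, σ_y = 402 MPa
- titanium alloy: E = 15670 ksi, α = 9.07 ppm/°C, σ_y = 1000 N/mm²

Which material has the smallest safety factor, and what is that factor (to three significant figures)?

Per material, after unit conversion:
  elm: E = 10.20, α = 5.63, σ_y = 56.30 → σ = 4.42 MPa, n = 12.7
  CFRP laminate: E = 65.25, α = 0.967, σ_y = 704.0 → σ = 4.86 MPa, n = 145
  aluminum alloy: E = 68.74, α = 22.6, σ_y = 448.8 → σ = 120 MPa, n = 3.75
  GFRP laminate: E = 25.70, α = 15.0, σ_y = 402.0 → σ = 29.7 MPa, n = 13.5
  titanium alloy: E = 108.0, α = 9.07, σ_y = 1000 → σ = 75.5 MPa, n = 13.3
Smallest n: aluminum alloy with n = 3.75.

aluminum alloy, n = 3.75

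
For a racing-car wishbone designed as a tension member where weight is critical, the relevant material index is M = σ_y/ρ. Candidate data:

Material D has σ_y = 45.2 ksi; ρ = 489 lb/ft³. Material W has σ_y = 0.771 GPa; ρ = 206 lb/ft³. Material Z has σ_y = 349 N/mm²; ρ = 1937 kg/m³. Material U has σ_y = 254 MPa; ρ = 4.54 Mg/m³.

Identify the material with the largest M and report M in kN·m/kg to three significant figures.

Convert each candidate to consistent units, then evaluate M:
  material D: σ_y = 311.6 MPa, ρ = 7833 kg/m³
  material W: σ_y = 771.0 MPa, ρ = 3300 kg/m³
  material Z: σ_y = 349.0 MPa, ρ = 1937 kg/m³
  material U: σ_y = 254.0 MPa, ρ = 4540 kg/m³
  material W: M = 234 kN·m/kg
  material Z: M = 180 kN·m/kg
  material U: M = 55.9 kN·m/kg
  material D: M = 39.8 kN·m/kg
The maximum is for material W.

material W, M = 234 kN·m/kg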